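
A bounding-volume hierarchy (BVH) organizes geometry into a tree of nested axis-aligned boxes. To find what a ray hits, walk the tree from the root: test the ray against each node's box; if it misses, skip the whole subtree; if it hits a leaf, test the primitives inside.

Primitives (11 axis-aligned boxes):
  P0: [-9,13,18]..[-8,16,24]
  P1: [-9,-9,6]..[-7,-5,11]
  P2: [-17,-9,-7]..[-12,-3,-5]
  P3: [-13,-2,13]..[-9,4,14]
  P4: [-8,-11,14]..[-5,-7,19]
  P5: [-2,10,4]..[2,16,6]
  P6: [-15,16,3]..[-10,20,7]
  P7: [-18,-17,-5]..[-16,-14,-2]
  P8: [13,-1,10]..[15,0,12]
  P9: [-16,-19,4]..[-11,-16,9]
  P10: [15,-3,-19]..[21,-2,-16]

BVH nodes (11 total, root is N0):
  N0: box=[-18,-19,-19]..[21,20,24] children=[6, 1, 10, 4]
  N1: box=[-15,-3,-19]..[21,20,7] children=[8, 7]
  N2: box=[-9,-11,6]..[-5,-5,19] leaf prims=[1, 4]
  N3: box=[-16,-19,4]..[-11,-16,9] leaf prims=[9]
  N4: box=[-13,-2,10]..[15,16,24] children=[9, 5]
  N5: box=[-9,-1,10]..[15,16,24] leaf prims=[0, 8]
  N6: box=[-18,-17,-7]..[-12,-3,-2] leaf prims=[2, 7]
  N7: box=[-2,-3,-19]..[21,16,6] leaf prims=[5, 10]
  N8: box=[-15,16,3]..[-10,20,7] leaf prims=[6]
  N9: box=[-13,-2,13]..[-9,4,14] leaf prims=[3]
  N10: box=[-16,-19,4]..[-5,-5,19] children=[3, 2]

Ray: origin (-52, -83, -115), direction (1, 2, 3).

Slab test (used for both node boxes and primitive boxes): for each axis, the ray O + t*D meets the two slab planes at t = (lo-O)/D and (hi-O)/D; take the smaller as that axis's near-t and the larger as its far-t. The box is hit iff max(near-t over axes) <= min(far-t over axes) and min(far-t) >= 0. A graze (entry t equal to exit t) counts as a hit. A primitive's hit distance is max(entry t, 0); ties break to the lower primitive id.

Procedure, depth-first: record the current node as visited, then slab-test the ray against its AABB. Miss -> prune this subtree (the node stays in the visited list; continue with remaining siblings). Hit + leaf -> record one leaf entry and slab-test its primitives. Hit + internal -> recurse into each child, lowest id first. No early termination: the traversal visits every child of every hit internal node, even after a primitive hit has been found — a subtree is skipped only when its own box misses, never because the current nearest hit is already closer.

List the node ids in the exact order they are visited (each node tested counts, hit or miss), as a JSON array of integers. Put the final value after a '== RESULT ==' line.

Trace the traversal:
N0 x:[34,73] y:[32,103/2] z:[32,139/3] -> hit [34,139/3], descend [1, 4, 6, 10]
  N1 x:[37,73] y:[40,103/2] z:[32,122/3] -> hit [40,122/3], descend [7, 8]
    N7 x:[50,73] y:[40,99/2] z:[32,121/3] -> miss, prune
    N8 x:[37,42] y:[99/2,103/2] z:[118/3,122/3] -> miss, prune
  N4 x:[39,67] y:[81/2,99/2] z:[125/3,139/3] -> hit [125/3,139/3], descend [5, 9]
    N5 x:[43,67] y:[41,99/2] z:[125/3,139/3] -> hit [43,139/3] leaf, test {P0(miss), P8(miss)}
    N9 x:[39,43] y:[81/2,87/2] z:[128/3,43] -> hit [128/3,43] leaf, test {P3@t=128/3}
  N6 x:[34,40] y:[33,40] z:[36,113/3] -> hit [36,113/3] leaf, test {P2(miss), P7(miss)}
  N10 x:[36,47] y:[32,39] z:[119/3,134/3] -> miss, prune

Visited [0, 1, 7, 8, 4, 5, 9, 6, 10]. Tests: 9 box, 3 leaf. Nearest: P3.

== RESULT ==
[0, 1, 7, 8, 4, 5, 9, 6, 10]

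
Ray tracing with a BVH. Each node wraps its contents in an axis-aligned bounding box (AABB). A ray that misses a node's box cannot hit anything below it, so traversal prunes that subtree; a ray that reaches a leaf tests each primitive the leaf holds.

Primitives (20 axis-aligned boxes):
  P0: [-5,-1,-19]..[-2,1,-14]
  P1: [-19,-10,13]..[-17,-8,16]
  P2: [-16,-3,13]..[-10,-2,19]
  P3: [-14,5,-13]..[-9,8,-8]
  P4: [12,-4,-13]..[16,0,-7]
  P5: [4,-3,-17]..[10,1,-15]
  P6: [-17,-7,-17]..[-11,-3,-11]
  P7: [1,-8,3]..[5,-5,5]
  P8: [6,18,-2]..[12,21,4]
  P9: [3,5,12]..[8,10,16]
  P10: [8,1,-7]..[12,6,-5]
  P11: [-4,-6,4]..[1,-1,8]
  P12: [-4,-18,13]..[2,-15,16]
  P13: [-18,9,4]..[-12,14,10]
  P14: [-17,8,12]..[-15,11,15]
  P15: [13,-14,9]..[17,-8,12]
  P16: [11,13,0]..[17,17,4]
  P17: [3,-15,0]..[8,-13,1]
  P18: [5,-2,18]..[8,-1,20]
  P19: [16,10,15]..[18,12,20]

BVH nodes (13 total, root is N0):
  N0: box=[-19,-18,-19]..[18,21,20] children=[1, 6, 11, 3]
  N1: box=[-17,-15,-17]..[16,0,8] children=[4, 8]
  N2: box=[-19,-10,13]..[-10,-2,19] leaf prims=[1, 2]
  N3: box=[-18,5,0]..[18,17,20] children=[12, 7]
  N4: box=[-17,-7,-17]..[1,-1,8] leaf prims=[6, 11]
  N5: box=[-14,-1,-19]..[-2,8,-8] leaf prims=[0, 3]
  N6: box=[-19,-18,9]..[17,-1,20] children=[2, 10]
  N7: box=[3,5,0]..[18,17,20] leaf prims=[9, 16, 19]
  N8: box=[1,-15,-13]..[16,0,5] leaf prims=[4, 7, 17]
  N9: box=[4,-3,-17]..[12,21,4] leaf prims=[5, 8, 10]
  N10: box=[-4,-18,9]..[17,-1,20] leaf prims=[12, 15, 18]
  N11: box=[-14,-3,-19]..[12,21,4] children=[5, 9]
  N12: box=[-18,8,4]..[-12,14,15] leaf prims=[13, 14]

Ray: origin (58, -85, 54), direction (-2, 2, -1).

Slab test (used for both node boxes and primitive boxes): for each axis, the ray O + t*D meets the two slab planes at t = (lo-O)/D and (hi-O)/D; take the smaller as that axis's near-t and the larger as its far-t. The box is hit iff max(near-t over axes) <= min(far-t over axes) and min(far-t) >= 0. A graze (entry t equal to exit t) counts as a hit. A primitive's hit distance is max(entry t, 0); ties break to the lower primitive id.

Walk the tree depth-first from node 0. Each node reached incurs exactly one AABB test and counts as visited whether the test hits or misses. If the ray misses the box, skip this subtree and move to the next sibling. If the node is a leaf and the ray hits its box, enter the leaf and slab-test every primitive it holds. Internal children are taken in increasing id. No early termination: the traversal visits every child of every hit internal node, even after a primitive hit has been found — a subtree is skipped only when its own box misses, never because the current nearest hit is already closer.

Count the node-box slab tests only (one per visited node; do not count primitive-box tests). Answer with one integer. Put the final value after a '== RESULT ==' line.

Traverse from the root:
N0 x:[20,77/2] y:[67/2,53] z:[34,73] -> hit [34,77/2], descend [1, 3, 6, 11]
  N1 x:[21,75/2] y:[35,85/2] z:[46,71] -> miss, prune
  N3 x:[20,38] y:[45,51] z:[34,54] -> miss, prune
  N6 x:[41/2,77/2] y:[67/2,42] z:[34,45] -> hit [34,77/2], descend [2, 10]
    N2 x:[34,77/2] y:[75/2,83/2] z:[35,41] -> hit [75/2,77/2] leaf, test {P1@t=38, P2(miss)}
    N10 x:[41/2,31] y:[67/2,42] z:[34,45] -> miss, prune
  N11 x:[23,36] y:[41,53] z:[50,73] -> miss, prune

7 AABB tests over nodes [0, 1, 3, 6, 2, 10, 11]; 1 leaf entered; closest P1.

== RESULT ==
7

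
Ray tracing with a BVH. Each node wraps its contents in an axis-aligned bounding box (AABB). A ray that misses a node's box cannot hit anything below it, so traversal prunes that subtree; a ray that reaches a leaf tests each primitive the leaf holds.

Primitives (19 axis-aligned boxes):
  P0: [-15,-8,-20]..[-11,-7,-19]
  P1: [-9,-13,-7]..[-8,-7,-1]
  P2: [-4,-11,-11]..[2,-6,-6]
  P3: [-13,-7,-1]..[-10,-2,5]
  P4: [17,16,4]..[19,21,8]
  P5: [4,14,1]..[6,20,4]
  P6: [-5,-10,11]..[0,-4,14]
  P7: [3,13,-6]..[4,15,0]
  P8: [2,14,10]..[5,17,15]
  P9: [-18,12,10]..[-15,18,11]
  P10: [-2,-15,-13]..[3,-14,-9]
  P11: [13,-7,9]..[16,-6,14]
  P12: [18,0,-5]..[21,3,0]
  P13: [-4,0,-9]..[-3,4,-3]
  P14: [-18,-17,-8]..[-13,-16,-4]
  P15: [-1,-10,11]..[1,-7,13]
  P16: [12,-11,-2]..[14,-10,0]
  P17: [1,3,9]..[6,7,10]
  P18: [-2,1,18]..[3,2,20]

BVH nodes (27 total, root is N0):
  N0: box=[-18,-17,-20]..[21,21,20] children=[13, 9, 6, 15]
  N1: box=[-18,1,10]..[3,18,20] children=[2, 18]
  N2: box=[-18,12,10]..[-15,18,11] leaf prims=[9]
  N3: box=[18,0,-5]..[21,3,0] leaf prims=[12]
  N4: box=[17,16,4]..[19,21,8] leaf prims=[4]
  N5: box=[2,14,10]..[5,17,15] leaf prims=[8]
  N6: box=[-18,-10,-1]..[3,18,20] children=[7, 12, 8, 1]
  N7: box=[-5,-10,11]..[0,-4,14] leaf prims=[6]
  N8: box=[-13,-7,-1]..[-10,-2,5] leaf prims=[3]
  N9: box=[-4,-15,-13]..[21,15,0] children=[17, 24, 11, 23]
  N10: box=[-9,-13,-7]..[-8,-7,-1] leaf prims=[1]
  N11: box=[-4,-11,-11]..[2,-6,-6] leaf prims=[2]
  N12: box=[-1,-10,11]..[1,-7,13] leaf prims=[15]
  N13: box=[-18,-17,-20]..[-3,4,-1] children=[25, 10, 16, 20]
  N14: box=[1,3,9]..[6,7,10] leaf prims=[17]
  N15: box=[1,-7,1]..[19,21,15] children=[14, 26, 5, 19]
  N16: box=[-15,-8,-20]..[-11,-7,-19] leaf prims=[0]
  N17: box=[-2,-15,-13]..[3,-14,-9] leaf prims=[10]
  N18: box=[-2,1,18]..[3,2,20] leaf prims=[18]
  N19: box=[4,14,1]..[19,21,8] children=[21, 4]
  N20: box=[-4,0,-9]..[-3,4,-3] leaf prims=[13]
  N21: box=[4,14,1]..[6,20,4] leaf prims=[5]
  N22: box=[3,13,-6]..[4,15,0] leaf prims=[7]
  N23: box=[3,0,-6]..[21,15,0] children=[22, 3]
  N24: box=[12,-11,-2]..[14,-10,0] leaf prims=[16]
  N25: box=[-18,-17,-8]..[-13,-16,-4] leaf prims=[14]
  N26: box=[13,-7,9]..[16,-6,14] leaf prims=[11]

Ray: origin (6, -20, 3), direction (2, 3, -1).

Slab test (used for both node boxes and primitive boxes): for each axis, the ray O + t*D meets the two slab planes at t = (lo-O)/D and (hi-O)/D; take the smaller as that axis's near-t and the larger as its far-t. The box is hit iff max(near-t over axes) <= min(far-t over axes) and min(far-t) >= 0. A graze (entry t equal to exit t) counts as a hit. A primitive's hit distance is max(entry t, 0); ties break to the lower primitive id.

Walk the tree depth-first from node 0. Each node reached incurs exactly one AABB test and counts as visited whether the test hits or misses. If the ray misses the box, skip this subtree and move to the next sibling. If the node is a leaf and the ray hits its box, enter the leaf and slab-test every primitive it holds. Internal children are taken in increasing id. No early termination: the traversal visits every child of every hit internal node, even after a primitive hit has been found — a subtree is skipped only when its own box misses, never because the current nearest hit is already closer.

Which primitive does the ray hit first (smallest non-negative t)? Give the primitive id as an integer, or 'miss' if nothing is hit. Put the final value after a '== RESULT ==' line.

Walk:
N0 x:[-12,15/2] y:[1,41/3] z:[-17,23] -> hit [1,15/2], descend [6, 9, 13, 15]
  N6 x:[-12,-3/2] y:[10/3,38/3] z:[-17,4] -> miss, prune
  N9 x:[-5,15/2] y:[5/3,35/3] z:[3,16] -> hit [3,15/2], descend [11, 17, 23, 24]
    N11 x:[-5,-2] y:[3,14/3] z:[9,14] -> miss, prune
    N17 x:[-4,-3/2] y:[5/3,2] z:[12,16] -> miss, prune
    N23 x:[-3/2,15/2] y:[20/3,35/3] z:[3,9] -> hit [20/3,15/2], descend [3, 22]
      N3 x:[6,15/2] y:[20/3,23/3] z:[3,8] -> hit [20/3,15/2] leaf, test {P12@t=20/3}
      N22 x:[-3/2,-1] y:[11,35/3] z:[3,9] -> miss, prune
    N24 x:[3,4] y:[3,10/3] z:[3,5] -> hit [3,10/3] leaf, test {P16@t=3}
  N13 x:[-12,-9/2] y:[1,8] z:[4,23] -> miss, prune
  N15 x:[-5/2,13/2] y:[13/3,41/3] z:[-12,2] -> miss, prune

Visited [0, 6, 9, 11, 17, 23, 3, 22, 24, 13, 15]. Tests: 11 box, 2 leaf. Nearest: P16.

== RESULT ==
16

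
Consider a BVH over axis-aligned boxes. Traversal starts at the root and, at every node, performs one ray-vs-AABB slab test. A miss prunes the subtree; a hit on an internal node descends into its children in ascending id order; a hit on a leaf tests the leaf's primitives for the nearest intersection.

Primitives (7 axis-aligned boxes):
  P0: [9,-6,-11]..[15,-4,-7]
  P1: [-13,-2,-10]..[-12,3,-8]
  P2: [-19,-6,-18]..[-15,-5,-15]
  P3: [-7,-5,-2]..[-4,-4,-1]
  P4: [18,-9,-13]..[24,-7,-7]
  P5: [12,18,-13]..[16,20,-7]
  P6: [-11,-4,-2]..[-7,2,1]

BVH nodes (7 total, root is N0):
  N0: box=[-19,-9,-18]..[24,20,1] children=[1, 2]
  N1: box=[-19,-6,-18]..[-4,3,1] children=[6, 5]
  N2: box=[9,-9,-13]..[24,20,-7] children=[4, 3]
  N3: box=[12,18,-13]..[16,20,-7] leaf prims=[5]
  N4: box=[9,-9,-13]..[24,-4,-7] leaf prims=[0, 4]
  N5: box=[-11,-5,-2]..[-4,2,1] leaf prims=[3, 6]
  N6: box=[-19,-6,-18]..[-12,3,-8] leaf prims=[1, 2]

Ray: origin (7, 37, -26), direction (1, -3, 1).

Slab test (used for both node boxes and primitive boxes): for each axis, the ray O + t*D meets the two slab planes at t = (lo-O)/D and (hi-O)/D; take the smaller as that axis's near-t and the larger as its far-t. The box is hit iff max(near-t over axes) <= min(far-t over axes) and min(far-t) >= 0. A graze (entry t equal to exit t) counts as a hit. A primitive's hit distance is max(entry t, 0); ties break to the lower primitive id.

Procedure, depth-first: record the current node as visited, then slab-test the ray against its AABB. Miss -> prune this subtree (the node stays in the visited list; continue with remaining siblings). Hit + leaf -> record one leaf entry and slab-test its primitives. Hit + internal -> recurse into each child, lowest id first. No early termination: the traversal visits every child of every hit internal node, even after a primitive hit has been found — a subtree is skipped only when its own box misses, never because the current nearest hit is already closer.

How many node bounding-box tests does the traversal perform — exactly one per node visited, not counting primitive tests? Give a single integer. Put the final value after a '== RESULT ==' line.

Trace the traversal:
N0 x:[-26,17] y:[17/3,46/3] z:[8,27] -> hit [8,46/3], descend [1, 2]
  N1 x:[-26,-11] y:[34/3,43/3] z:[8,27] -> miss, prune
  N2 x:[2,17] y:[17/3,46/3] z:[13,19] -> hit [13,46/3], descend [3, 4]
    N3 x:[5,9] y:[17/3,19/3] z:[13,19] -> miss, prune
    N4 x:[2,17] y:[41/3,46/3] z:[13,19] -> hit [41/3,46/3] leaf, test {P0(miss), P4@t=44/3}

5 AABB tests over nodes [0, 1, 2, 3, 4]; 1 leaf entered; closest P4.

== RESULT ==
5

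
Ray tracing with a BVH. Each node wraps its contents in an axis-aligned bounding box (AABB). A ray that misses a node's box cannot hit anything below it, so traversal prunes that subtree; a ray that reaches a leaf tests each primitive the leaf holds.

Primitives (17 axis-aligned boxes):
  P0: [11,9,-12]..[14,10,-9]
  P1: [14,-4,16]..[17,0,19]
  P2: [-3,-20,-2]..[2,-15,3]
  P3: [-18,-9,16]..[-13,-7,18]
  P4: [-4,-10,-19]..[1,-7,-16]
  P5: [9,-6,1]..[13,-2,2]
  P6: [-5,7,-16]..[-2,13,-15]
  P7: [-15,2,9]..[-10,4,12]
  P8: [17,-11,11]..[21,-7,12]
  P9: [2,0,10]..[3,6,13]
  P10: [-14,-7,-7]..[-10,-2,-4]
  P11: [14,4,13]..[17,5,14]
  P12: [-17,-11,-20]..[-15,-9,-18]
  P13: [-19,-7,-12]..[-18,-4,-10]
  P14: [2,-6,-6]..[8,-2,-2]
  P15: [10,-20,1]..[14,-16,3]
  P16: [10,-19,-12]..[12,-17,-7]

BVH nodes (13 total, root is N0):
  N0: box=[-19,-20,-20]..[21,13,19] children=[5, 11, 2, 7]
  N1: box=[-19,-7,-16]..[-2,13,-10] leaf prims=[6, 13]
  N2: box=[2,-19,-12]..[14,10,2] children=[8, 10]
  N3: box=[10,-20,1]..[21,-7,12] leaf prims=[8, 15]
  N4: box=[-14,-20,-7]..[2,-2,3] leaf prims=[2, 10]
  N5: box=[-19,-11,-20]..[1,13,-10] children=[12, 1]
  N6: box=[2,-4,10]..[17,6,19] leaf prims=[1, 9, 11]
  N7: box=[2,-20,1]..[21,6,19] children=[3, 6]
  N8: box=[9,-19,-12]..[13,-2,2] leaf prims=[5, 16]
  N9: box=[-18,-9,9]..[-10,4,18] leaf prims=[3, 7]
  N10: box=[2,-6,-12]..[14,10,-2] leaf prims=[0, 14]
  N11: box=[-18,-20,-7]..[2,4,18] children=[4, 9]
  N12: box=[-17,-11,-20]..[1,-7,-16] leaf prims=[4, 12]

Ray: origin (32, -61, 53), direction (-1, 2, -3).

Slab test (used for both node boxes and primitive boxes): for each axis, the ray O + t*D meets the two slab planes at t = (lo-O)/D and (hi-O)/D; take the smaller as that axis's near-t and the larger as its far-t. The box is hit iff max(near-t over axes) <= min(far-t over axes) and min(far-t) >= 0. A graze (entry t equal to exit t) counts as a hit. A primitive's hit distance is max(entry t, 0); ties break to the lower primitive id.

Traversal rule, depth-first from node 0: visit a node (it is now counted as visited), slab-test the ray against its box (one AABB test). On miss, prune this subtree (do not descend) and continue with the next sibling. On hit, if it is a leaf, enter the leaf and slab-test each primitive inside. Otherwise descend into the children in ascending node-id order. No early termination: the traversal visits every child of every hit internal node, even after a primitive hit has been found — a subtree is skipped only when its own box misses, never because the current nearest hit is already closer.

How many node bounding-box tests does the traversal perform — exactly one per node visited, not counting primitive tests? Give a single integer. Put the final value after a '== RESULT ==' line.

Traverse from the root:
N0 x:[11,51] y:[41/2,37] z:[34/3,73/3] -> hit [41/2,73/3], descend [2, 5, 7, 11]
  N2 x:[18,30] y:[21,71/2] z:[17,65/3] -> hit [21,65/3], descend [8, 10]
    N8 x:[19,23] y:[21,59/2] z:[17,65/3] -> hit [21,65/3] leaf, test {P5(miss), P16@t=21}
    N10 x:[18,30] y:[55/2,71/2] z:[55/3,65/3] -> miss, prune
  N5 x:[31,51] y:[25,37] z:[21,73/3] -> miss, prune
  N7 x:[11,30] y:[41/2,67/2] z:[34/3,52/3] -> miss, prune
  N11 x:[30,50] y:[41/2,65/2] z:[35/3,20] -> miss, prune

order=[0, 2, 8, 10, 5, 7, 11]  |boxes|=7  |leaves|=1  hit=P16

== RESULT ==
7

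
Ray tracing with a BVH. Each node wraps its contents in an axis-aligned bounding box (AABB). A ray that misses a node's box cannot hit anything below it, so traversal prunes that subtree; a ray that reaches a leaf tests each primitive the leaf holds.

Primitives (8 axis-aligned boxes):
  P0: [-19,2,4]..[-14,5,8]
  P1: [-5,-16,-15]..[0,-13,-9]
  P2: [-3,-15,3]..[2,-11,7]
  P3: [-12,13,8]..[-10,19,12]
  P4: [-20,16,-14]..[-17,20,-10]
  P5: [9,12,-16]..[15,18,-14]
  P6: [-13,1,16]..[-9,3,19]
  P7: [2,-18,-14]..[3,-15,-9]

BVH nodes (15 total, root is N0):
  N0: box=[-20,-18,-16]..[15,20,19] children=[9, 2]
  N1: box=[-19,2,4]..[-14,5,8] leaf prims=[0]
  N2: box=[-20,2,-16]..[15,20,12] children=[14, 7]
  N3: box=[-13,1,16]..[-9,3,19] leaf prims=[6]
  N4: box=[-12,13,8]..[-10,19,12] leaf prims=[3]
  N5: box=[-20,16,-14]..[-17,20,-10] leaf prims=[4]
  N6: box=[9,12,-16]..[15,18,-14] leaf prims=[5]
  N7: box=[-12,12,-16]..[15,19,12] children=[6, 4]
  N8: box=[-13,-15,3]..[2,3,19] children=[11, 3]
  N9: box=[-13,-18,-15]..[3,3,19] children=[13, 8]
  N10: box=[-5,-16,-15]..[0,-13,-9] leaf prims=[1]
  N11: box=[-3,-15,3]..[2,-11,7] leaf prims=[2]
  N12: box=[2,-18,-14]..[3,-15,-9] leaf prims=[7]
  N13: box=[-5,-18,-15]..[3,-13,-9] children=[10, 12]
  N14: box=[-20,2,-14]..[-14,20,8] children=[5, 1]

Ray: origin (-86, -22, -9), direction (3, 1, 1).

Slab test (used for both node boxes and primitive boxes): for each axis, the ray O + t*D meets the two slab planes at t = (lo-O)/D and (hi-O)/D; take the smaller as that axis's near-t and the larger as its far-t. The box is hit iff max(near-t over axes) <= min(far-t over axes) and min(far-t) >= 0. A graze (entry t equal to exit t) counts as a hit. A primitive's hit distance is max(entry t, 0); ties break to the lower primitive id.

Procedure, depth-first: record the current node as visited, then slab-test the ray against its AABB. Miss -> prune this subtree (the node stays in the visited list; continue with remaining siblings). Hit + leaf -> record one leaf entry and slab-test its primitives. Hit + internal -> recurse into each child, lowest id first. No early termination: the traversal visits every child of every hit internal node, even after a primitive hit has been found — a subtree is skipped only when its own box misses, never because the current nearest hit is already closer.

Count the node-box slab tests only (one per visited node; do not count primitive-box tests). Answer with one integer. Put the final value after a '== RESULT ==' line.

Traverse from the root:
N0 x:[22,101/3] y:[4,42] z:[-7,28] -> hit [22,28], descend [2, 9]
  N2 x:[22,101/3] y:[24,42] z:[-7,21] -> miss, prune
  N9 x:[73/3,89/3] y:[4,25] z:[-6,28] -> hit [73/3,25], descend [8, 13]
    N8 x:[73/3,88/3] y:[7,25] z:[12,28] -> hit [73/3,25], descend [3, 11]
      N3 x:[73/3,77/3] y:[23,25] z:[25,28] -> hit [25,25] leaf, test {P6@t=25}
      N11 x:[83/3,88/3] y:[7,11] z:[12,16] -> miss, prune
    N13 x:[27,89/3] y:[4,9] z:[-6,0] -> miss, prune

7 AABB tests over nodes [0, 2, 9, 8, 3, 11, 13]; 1 leaf entered; closest P6.

== RESULT ==
7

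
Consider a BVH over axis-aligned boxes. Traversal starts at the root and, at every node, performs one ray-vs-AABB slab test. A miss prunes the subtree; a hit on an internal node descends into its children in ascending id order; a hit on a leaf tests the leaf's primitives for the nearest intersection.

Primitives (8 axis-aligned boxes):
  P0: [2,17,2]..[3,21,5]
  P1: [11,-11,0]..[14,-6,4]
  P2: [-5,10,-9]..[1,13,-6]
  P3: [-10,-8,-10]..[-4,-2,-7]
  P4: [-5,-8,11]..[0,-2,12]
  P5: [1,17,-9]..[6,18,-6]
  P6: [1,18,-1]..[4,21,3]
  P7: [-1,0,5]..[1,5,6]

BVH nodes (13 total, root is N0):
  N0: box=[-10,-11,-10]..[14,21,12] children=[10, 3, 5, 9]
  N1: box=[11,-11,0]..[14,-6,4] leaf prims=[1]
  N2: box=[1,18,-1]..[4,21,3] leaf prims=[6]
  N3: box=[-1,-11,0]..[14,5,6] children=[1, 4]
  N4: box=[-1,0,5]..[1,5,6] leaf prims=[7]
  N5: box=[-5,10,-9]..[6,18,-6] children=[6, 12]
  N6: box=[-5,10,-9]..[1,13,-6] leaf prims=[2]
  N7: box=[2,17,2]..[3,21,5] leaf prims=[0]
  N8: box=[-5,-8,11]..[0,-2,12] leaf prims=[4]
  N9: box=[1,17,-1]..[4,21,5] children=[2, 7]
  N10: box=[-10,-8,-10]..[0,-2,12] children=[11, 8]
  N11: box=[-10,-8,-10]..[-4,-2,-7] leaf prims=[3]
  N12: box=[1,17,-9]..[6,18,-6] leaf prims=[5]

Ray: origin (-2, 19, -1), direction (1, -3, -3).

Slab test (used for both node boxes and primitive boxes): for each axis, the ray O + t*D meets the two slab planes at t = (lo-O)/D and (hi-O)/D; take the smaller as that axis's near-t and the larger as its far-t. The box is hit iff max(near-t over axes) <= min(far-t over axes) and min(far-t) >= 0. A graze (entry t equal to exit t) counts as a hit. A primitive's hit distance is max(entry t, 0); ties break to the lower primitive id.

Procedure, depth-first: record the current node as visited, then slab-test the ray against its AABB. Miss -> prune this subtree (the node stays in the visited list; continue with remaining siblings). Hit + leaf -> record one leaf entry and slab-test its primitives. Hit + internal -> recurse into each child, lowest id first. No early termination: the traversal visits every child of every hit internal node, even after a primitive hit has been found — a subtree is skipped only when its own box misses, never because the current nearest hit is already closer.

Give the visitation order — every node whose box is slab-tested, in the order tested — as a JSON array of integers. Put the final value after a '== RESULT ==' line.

Traverse from the root:
N0 x:[-8,16] y:[-2/3,10] z:[-13/3,3] -> hit [-2/3,3], descend [3, 5, 9, 10]
  N3 x:[1,16] y:[14/3,10] z:[-7/3,-1/3] -> miss, prune
  N5 x:[-3,8] y:[1/3,3] z:[5/3,8/3] -> hit [5/3,8/3], descend [6, 12]
    N6 x:[-3,3] y:[2,3] z:[5/3,8/3] -> hit [2,8/3] leaf, test {P2@t=2}
    N12 x:[3,8] y:[1/3,2/3] z:[5/3,8/3] -> miss, prune
  N9 x:[3,6] y:[-2/3,2/3] z:[-2,0] -> miss, prune
  N10 x:[-8,2] y:[7,9] z:[-13/3,3] -> miss, prune

Visited [0, 3, 5, 6, 12, 9, 10]. Tests: 7 box, 1 leaf. Nearest: P2.

== RESULT ==
[0, 3, 5, 6, 12, 9, 10]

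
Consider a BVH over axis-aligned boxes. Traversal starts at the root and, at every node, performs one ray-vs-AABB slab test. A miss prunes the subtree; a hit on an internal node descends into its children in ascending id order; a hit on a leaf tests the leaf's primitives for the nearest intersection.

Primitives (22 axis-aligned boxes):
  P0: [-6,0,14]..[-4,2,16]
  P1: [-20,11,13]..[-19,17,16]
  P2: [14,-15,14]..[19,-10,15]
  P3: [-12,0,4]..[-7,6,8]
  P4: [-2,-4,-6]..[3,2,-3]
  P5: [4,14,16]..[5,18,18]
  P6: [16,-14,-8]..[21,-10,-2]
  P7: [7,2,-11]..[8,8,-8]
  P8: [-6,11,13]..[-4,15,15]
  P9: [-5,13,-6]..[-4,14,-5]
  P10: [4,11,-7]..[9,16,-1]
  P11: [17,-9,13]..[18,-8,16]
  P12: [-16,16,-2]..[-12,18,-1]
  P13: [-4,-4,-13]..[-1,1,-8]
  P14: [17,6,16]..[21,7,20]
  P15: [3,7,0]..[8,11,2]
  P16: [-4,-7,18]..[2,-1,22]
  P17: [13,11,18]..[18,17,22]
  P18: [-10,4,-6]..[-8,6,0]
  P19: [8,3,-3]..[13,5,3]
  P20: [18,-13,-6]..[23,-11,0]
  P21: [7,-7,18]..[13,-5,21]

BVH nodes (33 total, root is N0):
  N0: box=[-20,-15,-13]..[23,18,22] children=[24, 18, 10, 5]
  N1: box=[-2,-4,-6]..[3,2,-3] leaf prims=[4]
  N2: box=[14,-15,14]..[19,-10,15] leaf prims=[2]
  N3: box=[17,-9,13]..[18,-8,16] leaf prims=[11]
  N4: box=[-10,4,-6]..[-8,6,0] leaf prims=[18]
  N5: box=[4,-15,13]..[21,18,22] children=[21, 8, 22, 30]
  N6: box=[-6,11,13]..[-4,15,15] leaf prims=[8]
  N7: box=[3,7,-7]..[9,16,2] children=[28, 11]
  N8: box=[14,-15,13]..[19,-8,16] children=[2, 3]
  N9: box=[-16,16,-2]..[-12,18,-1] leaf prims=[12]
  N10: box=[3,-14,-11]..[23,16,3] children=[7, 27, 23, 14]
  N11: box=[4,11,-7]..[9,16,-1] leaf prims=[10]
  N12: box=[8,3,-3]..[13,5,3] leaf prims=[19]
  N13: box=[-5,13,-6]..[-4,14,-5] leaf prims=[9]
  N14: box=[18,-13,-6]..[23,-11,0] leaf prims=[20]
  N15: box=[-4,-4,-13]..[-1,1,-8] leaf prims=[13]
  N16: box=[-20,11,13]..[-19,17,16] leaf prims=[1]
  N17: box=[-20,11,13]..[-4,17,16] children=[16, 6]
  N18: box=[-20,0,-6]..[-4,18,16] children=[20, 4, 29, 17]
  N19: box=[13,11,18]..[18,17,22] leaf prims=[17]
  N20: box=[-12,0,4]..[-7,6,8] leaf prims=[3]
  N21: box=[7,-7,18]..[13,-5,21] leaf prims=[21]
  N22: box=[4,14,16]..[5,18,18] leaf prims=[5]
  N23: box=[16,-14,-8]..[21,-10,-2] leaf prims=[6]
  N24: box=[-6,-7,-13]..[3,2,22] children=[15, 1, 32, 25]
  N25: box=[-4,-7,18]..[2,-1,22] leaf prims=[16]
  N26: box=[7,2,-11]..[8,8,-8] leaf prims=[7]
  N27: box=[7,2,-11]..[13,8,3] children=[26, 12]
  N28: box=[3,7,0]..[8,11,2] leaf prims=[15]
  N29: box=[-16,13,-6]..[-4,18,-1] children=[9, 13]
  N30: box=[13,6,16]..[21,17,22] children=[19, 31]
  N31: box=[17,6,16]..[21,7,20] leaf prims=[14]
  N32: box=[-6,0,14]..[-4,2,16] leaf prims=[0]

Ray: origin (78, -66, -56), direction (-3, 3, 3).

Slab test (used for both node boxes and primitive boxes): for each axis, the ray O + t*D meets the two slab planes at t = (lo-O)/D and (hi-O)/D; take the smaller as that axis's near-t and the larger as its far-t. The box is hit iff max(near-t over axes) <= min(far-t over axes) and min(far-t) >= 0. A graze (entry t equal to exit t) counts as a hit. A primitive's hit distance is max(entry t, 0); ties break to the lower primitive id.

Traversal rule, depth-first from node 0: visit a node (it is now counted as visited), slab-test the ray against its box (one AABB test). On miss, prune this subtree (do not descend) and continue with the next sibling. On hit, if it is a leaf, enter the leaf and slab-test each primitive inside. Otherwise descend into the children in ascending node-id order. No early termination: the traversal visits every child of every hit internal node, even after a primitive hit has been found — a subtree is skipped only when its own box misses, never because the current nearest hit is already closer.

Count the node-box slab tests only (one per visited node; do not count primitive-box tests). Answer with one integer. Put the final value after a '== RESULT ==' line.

Traverse from the root:
N0 x:[55/3,98/3] y:[17,28] z:[43/3,26] -> hit [55/3,26], descend [5, 10, 18, 24]
  N5 x:[19,74/3] y:[17,28] z:[23,26] -> hit [23,74/3], descend [8, 21, 22, 30]
    N8 x:[59/3,64/3] y:[17,58/3] z:[23,24] -> miss, prune
    N21 x:[65/3,71/3] y:[59/3,61/3] z:[74/3,77/3] -> miss, prune
    N22 x:[73/3,74/3] y:[80/3,28] z:[24,74/3] -> miss, prune
    N30 x:[19,65/3] y:[24,83/3] z:[24,26] -> miss, prune
  N10 x:[55/3,25] y:[52/3,82/3] z:[15,59/3] -> hit [55/3,59/3], descend [7, 14, 23, 27]
    N7 x:[23,25] y:[73/3,82/3] z:[49/3,58/3] -> miss, prune
    N14 x:[55/3,20] y:[53/3,55/3] z:[50/3,56/3] -> hit [55/3,55/3] leaf, test {P20@t=55/3}
    N23 x:[19,62/3] y:[52/3,56/3] z:[16,18] -> miss, prune
    N27 x:[65/3,71/3] y:[68/3,74/3] z:[15,59/3] -> miss, prune
  N18 x:[82/3,98/3] y:[22,28] z:[50/3,24] -> miss, prune
  N24 x:[25,28] y:[59/3,68/3] z:[43/3,26] -> miss, prune

Visited [0, 5, 8, 21, 22, 30, 10, 7, 14, 23, 27, 18, 24]. Tests: 13 box, 1 leaf. Nearest: P20.

== RESULT ==
13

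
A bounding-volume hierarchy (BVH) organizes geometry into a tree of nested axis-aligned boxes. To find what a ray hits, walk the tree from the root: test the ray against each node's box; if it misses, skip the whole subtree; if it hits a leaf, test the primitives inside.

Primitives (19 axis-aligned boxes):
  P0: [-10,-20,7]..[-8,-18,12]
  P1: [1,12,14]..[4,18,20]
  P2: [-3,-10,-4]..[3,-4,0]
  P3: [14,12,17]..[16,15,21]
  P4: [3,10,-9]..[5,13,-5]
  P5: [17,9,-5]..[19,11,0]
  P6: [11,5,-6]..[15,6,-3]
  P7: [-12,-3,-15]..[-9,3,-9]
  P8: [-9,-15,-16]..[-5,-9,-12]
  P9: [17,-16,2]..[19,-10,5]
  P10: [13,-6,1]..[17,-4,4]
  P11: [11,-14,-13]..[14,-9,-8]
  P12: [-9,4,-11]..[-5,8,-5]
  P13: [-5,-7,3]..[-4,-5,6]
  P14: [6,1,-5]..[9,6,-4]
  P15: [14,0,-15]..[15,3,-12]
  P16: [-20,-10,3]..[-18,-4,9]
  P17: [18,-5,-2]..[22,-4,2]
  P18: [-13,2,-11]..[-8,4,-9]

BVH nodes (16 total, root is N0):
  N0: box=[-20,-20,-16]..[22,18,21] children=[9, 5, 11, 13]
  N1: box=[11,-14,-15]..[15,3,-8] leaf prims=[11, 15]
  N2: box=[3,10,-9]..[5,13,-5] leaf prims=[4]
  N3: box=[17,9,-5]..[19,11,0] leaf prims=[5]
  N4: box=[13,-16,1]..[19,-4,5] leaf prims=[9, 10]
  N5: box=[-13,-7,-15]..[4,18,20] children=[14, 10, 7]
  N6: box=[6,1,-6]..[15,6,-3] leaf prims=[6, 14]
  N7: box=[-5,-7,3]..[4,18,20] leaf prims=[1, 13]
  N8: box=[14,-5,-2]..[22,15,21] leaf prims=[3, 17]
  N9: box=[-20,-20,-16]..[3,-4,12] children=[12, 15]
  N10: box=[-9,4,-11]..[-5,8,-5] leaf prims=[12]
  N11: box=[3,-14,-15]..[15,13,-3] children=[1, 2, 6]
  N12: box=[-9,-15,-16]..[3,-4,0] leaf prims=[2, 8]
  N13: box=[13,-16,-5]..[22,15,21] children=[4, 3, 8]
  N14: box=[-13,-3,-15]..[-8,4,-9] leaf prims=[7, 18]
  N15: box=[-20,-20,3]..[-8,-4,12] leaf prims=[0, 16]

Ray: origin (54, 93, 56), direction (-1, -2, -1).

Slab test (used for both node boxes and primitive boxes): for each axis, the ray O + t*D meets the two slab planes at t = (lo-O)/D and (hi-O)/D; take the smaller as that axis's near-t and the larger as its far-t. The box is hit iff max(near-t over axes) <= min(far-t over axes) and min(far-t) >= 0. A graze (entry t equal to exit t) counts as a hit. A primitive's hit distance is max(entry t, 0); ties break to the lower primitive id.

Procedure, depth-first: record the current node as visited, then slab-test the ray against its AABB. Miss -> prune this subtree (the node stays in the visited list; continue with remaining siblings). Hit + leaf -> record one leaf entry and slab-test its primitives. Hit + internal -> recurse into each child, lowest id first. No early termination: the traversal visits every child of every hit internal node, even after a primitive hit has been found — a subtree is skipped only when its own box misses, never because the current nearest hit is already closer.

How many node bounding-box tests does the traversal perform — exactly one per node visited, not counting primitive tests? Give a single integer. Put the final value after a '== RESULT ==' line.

Walk:
N0 x:[32,74] y:[75/2,113/2] z:[35,72] -> hit [75/2,113/2], descend [5, 9, 11, 13]
  N5 x:[50,67] y:[75/2,50] z:[36,71] -> hit [50,50], descend [7, 10, 14]
    N7 x:[50,59] y:[75/2,50] z:[36,53] -> hit [50,50] leaf, test {P1(miss), P13(miss)}
    N10 x:[59,63] y:[85/2,89/2] z:[61,67] -> miss, prune
    N14 x:[62,67] y:[89/2,48] z:[65,71] -> miss, prune
  N9 x:[51,74] y:[97/2,113/2] z:[44,72] -> hit [51,113/2], descend [12, 15]
    N12 x:[51,63] y:[97/2,54] z:[56,72] -> miss, prune
    N15 x:[62,74] y:[97/2,113/2] z:[44,53] -> miss, prune
  N11 x:[39,51] y:[40,107/2] z:[59,71] -> miss, prune
  N13 x:[32,41] y:[39,109/2] z:[35,61] -> hit [39,41], descend [3, 4, 8]
    N3 x:[35,37] y:[41,42] z:[56,61] -> miss, prune
    N4 x:[35,41] y:[97/2,109/2] z:[51,55] -> miss, prune
    N8 x:[32,40] y:[39,49] z:[35,58] -> hit [39,40] leaf, test {P3@t=39, P17(miss)}

Visited [0, 5, 7, 10, 14, 9, 12, 15, 11, 13, 3, 4, 8]. Tests: 13 box, 2 leaf. Nearest: P3.

== RESULT ==
13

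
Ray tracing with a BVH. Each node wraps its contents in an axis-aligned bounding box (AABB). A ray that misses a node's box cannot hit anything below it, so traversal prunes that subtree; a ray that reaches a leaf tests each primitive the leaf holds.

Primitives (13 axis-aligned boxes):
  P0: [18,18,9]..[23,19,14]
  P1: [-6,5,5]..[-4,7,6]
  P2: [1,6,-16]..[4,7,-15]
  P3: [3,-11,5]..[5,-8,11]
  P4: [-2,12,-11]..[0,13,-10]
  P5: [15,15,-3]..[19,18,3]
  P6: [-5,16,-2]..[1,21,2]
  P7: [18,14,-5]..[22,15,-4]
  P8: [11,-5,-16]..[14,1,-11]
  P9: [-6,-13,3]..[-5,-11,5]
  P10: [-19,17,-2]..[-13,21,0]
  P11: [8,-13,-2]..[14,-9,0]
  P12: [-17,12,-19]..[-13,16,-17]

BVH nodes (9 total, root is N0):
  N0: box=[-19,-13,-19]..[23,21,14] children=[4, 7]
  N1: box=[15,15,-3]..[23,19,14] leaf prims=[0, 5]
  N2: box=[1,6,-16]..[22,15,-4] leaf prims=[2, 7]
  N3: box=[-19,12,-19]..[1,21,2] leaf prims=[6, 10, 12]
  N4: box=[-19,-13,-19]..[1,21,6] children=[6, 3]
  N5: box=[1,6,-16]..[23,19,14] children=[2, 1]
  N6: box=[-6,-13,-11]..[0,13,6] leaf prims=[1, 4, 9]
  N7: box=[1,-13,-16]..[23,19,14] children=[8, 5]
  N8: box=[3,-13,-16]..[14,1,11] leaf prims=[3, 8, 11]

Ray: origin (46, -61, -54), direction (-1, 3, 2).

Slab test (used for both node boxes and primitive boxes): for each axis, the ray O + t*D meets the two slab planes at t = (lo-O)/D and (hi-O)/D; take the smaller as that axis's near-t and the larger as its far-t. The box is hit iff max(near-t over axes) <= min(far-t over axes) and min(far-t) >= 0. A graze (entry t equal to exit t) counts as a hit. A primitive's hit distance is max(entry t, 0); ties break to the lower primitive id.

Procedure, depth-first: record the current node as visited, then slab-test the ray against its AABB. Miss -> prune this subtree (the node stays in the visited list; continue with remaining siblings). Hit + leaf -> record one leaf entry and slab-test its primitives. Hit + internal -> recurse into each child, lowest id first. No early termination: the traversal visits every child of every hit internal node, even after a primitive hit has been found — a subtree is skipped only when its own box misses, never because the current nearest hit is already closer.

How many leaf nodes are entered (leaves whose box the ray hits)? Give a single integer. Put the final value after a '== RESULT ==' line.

Traverse from the root:
N0 x:[23,65] y:[16,82/3] z:[35/2,34] -> hit [23,82/3], descend [4, 7]
  N4 x:[45,65] y:[16,82/3] z:[35/2,30] -> miss, prune
  N7 x:[23,45] y:[16,80/3] z:[19,34] -> hit [23,80/3], descend [5, 8]
    N5 x:[23,45] y:[67/3,80/3] z:[19,34] -> hit [23,80/3], descend [1, 2]
      N1 x:[23,31] y:[76/3,80/3] z:[51/2,34] -> hit [51/2,80/3] leaf, test {P0(miss), P5(miss)}
      N2 x:[24,45] y:[67/3,76/3] z:[19,25] -> hit [24,25] leaf, test {P2(miss), P7@t=25}
    N8 x:[32,43] y:[16,62/3] z:[19,65/2] -> miss, prune

Summary -> nodes [0, 4, 7, 5, 1, 2, 8]; box-tests=7; leaf-entries=2; first=P7

== RESULT ==
2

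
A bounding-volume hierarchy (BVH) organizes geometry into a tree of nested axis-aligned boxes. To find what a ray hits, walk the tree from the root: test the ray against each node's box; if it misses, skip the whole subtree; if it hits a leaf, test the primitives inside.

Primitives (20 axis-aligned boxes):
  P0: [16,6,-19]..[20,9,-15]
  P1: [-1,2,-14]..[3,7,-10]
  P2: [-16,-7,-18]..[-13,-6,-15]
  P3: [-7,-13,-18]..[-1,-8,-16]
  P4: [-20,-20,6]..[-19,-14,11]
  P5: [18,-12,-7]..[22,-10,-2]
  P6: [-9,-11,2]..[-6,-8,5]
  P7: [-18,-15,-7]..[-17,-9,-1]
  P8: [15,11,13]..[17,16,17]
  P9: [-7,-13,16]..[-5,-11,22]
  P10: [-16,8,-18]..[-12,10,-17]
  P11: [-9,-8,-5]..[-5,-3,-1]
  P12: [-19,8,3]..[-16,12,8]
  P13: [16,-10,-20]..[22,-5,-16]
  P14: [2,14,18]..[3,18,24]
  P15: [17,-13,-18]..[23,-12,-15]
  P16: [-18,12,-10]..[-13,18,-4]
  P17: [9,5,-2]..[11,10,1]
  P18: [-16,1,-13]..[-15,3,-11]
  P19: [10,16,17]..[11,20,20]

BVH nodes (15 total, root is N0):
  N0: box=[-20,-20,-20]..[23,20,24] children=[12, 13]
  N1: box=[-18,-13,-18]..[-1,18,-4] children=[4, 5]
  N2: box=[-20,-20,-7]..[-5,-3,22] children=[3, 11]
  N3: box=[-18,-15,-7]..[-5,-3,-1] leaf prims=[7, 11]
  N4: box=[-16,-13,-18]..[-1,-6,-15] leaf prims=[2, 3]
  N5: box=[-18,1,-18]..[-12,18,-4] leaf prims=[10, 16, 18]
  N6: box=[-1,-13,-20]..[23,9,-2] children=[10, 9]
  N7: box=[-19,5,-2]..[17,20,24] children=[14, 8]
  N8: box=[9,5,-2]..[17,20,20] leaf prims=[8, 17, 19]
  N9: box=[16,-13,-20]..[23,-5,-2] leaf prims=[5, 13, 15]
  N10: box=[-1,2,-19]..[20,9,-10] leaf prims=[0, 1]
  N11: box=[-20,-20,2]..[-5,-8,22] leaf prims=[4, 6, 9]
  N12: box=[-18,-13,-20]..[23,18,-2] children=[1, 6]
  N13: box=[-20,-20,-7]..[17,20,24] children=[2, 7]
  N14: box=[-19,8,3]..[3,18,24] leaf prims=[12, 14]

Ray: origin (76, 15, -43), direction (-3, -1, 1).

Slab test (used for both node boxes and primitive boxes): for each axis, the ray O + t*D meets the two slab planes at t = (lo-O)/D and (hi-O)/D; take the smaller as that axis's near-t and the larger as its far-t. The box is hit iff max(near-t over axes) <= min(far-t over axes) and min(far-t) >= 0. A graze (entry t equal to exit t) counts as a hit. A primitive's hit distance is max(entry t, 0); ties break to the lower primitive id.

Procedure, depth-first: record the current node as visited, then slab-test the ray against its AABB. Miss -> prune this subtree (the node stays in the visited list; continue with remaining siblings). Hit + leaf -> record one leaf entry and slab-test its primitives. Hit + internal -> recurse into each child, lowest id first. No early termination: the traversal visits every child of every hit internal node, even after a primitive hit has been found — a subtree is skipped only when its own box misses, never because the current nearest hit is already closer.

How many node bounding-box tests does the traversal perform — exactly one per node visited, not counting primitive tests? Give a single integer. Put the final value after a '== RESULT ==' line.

Walk:
N0 x:[53/3,32] y:[-5,35] z:[23,67] -> hit [23,32], descend [12, 13]
  N12 x:[53/3,94/3] y:[-3,28] z:[23,41] -> hit [23,28], descend [1, 6]
    N1 x:[77/3,94/3] y:[-3,28] z:[25,39] -> hit [77/3,28], descend [4, 5]
      N4 x:[77/3,92/3] y:[21,28] z:[25,28] -> hit [77/3,28] leaf, test {P2(miss), P3@t=77/3}
      N5 x:[88/3,94/3] y:[-3,14] z:[25,39] -> miss, prune
    N6 x:[53/3,77/3] y:[6,28] z:[23,41] -> hit [23,77/3], descend [9, 10]
      N9 x:[53/3,20] y:[20,28] z:[23,41] -> miss, prune
      N10 x:[56/3,77/3] y:[6,13] z:[24,33] -> miss, prune
  N13 x:[59/3,32] y:[-5,35] z:[36,67] -> miss, prune

9 AABB tests over nodes [0, 12, 1, 4, 5, 6, 9, 10, 13]; 1 leaf entered; closest P3.

== RESULT ==
9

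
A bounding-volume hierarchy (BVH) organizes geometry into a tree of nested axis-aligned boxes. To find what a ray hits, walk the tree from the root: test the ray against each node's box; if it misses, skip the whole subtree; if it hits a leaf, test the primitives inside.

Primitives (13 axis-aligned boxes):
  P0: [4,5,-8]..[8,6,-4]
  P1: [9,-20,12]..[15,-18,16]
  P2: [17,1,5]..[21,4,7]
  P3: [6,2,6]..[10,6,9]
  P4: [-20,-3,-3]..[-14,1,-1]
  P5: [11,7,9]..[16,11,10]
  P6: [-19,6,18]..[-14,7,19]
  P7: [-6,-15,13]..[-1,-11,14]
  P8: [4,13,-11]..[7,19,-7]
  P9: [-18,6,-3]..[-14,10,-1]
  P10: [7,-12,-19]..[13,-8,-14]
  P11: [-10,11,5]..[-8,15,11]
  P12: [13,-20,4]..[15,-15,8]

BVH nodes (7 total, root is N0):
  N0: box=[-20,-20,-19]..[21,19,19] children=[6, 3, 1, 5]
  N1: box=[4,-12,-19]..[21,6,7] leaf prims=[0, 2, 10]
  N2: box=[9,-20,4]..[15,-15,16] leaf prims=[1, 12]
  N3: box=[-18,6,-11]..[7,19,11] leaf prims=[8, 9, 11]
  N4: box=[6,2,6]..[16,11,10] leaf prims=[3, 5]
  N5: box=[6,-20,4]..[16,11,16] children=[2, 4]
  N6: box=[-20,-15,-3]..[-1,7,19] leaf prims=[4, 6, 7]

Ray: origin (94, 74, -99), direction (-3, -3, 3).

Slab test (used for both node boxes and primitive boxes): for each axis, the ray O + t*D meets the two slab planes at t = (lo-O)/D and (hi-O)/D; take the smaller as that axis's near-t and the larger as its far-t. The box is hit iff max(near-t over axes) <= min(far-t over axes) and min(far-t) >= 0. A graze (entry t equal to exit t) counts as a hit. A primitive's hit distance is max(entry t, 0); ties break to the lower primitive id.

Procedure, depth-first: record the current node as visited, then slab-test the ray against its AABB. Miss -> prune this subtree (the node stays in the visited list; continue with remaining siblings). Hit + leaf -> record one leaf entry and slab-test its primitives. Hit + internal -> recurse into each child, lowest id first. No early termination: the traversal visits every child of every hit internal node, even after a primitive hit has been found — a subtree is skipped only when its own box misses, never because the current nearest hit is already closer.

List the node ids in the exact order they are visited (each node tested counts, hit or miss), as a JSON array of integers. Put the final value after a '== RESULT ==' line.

Traverse from the root:
N0 x:[73/3,38] y:[55/3,94/3] z:[80/3,118/3] -> hit [80/3,94/3], descend [1, 3, 5, 6]
  N1 x:[73/3,30] y:[68/3,86/3] z:[80/3,106/3] -> hit [80/3,86/3] leaf, test {P0(miss), P2(miss), P10@t=82/3}
  N3 x:[29,112/3] y:[55/3,68/3] z:[88/3,110/3] -> miss, prune
  N5 x:[26,88/3] y:[21,94/3] z:[103/3,115/3] -> miss, prune
  N6 x:[95/3,38] y:[67/3,89/3] z:[32,118/3] -> miss, prune

Visited [0, 1, 3, 5, 6]. Tests: 5 box, 1 leaf. Nearest: P10.

== RESULT ==
[0, 1, 3, 5, 6]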